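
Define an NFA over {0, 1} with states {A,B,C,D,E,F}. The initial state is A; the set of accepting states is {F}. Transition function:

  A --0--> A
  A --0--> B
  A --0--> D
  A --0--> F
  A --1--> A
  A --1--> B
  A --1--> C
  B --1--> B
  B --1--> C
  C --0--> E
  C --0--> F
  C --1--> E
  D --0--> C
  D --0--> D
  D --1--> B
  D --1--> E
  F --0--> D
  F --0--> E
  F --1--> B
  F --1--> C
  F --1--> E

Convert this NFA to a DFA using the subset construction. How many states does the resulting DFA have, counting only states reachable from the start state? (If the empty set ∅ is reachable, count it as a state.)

6

Start state of the DFA: {A}.
{A} --0--> {A,B,D,F}  [new]
{A} --1--> {A,B,C}  [new]
{A,B,D,F} --0--> {A,B,C,D,E,F}  [new]
{A,B,D,F} --1--> {A,B,C,E}  [new]
{A,B,C} --0--> {A,B,D,E,F}  [new]
{A,B,C} --1--> {A,B,C,E}  [seen]
{A,B,C,D,E,F} --0--> {A,B,C,D,E,F}  [seen]
{A,B,C,D,E,F} --1--> {A,B,C,E}  [seen]
{A,B,C,E} --0--> {A,B,D,E,F}  [seen]
{A,B,C,E} --1--> {A,B,C,E}  [seen]
{A,B,D,E,F} --0--> {A,B,C,D,E,F}  [seen]
{A,B,D,E,F} --1--> {A,B,C,E}  [seen]
Reachable DFA states: {A}, {A,B,D,F}, {A,B,C}, {A,B,C,D,E,F}, {A,B,C,E}, {A,B,D,E,F}.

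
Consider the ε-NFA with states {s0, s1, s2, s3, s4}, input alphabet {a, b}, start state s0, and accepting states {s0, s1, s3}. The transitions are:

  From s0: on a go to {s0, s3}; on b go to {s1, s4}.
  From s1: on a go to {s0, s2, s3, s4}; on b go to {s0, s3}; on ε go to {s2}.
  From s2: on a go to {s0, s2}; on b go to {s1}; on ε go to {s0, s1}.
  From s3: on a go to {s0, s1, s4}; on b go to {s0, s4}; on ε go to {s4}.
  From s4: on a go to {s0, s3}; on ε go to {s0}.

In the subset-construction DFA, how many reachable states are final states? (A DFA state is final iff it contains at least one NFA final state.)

4

Start state of the DFA: {s0} (ε-closure of the NFA start).
{s0} --a--> {s0, s3, s4}  [new]
{s0} --b--> {s0, s1, s2, s4}  [new]
{s0, s3, s4} --a--> {s0, s1, s2, s3, s4}  [new]
{s0, s3, s4} --b--> {s0, s1, s2, s4}  [seen]
{s0, s1, s2, s4} --a--> {s0, s1, s2, s3, s4}  [seen]
{s0, s1, s2, s4} --b--> {s0, s1, s2, s3, s4}  [seen]
{s0, s1, s2, s3, s4} --a--> {s0, s1, s2, s3, s4}  [seen]
{s0, s1, s2, s3, s4} --b--> {s0, s1, s2, s3, s4}  [seen]
Reachable DFA states: {s0}, {s0, s3, s4}, {s0, s1, s2, s4}, {s0, s1, s2, s3, s4}.
Accepting DFA states (contain an NFA accepting state): {s0}, {s0, s3, s4}, {s0, s1, s2, s4}, {s0, s1, s2, s3, s4}.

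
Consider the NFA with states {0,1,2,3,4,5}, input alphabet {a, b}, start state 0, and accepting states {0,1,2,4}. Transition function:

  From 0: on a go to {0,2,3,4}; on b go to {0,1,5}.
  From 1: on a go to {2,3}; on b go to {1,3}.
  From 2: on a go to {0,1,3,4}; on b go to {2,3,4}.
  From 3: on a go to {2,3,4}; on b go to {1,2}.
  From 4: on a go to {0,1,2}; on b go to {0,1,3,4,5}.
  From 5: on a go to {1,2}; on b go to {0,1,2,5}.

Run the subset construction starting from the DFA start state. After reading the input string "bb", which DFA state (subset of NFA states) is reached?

{0,1,2,3,5}

Start: {0}.
δ(0,b) = {0,1,5}.
Union: {0,1,5}.
After b: {0,1,5}.
δ(0,b) = {0,1,5}; δ(1,b) = {1,3}; δ(5,b) = {0,1,2,5}.
Union: {0,1,2,3,5}.
After b: {0,1,2,3,5}.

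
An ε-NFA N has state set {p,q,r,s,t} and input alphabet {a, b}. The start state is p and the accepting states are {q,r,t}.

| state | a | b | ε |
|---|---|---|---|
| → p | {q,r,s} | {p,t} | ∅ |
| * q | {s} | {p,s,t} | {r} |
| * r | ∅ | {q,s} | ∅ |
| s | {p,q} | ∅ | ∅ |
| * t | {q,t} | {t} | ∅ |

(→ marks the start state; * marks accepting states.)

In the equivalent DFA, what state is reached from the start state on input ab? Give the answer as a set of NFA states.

Start: {p}.
δ(p,a) = {q,r,s}.
Union: {q,r,s}.
After a: {q,r,s}.
δ(q,b) = {p,s,t}; δ(r,b) = {q,s}; δ(s,b) = ∅.
Union: {p,q,s,t}.
ε-closure gives {p,q,r,s,t}.
After b: {p,q,r,s,t}.

{p,q,r,s,t}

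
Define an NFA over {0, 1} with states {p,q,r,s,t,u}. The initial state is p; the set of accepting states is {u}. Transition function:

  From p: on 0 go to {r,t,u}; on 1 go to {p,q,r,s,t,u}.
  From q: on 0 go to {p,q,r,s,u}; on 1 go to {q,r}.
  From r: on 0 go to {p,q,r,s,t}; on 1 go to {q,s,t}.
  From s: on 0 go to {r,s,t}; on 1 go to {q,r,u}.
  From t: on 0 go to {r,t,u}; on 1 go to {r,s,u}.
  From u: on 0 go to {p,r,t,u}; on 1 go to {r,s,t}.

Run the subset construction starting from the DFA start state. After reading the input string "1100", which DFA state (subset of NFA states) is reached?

Start: {p}.
δ(p,1) = {p,q,r,s,t,u}.
Union: {p,q,r,s,t,u}.
After 1: {p,q,r,s,t,u}.
δ(p,1) = {p,q,r,s,t,u}; δ(q,1) = {q,r}; δ(r,1) = {q,s,t}; δ(s,1) = {q,r,u}; δ(t,1) = {r,s,u}; δ(u,1) = {r,s,t}.
Union: {p,q,r,s,t,u}.
After 1: {p,q,r,s,t,u}.
δ(p,0) = {r,t,u}; δ(q,0) = {p,q,r,s,u}; δ(r,0) = {p,q,r,s,t}; δ(s,0) = {r,s,t}; δ(t,0) = {r,t,u}; δ(u,0) = {p,r,t,u}.
Union: {p,q,r,s,t,u}.
After 0: {p,q,r,s,t,u}.
δ(p,0) = {r,t,u}; δ(q,0) = {p,q,r,s,u}; δ(r,0) = {p,q,r,s,t}; δ(s,0) = {r,s,t}; δ(t,0) = {r,t,u}; δ(u,0) = {p,r,t,u}.
Union: {p,q,r,s,t,u}.
After 0: {p,q,r,s,t,u}.

{p,q,r,s,t,u}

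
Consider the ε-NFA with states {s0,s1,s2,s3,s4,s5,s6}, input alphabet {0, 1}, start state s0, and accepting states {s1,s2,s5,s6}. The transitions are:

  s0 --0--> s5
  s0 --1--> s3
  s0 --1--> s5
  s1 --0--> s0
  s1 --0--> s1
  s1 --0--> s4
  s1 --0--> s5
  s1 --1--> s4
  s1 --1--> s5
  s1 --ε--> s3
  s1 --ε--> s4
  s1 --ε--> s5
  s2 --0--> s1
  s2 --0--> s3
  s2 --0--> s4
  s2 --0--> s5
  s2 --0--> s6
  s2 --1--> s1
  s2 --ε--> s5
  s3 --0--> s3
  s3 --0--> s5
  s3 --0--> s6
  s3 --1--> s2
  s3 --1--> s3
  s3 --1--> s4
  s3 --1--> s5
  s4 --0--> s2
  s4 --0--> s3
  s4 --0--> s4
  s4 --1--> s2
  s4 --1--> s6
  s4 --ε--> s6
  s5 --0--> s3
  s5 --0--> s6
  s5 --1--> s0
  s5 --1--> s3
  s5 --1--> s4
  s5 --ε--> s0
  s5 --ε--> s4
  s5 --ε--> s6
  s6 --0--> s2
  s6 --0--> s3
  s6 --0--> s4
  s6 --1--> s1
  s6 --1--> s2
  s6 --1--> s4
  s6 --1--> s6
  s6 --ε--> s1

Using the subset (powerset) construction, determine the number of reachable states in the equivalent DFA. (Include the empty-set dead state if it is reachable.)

Start state of the DFA: {s0} (ε-closure of the NFA start).
{s0} --0--> {s0,s1,s3,s4,s5,s6}  [new]
{s0} --1--> {s0,s1,s3,s4,s5,s6}  [seen]
{s0,s1,s3,s4,s5,s6} --0--> {s0,s1,s2,s3,s4,s5,s6}  [new]
{s0,s1,s3,s4,s5,s6} --1--> {s0,s1,s2,s3,s4,s5,s6}  [seen]
{s0,s1,s2,s3,s4,s5,s6} --0--> {s0,s1,s2,s3,s4,s5,s6}  [seen]
{s0,s1,s2,s3,s4,s5,s6} --1--> {s0,s1,s2,s3,s4,s5,s6}  [seen]
Reachable DFA states: {s0}, {s0,s1,s3,s4,s5,s6}, {s0,s1,s2,s3,s4,s5,s6}.

3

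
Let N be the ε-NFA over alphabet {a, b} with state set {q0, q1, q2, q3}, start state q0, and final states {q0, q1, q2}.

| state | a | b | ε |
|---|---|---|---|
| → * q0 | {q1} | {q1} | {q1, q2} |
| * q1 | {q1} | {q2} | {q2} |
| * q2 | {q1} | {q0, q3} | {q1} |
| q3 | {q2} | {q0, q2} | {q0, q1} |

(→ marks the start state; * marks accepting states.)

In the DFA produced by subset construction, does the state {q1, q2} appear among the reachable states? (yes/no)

yes

Start state of the DFA: {q0, q1, q2} (ε-closure of the NFA start).
{q0, q1, q2} --a--> {q1, q2}  [new]
{q0, q1, q2} --b--> {q0, q1, q2, q3}  [new]
{q1, q2} --a--> {q1, q2}  [seen]
{q1, q2} --b--> {q0, q1, q2, q3}  [seen]
{q0, q1, q2, q3} --a--> {q1, q2}  [seen]
{q0, q1, q2, q3} --b--> {q0, q1, q2, q3}  [seen]
Reachable DFA states: {q0, q1, q2}, {q1, q2}, {q0, q1, q2, q3}.
{q1, q2} is among them.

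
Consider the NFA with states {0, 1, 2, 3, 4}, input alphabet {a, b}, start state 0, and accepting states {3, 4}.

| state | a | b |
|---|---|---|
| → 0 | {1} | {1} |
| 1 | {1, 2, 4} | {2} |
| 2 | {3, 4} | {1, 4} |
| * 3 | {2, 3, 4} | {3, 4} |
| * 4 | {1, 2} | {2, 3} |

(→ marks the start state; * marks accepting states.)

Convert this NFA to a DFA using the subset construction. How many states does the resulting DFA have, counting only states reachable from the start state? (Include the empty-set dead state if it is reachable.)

10

Start state of the DFA: {0}.
{0} --a--> {1}  [new]
{0} --b--> {1}  [seen]
{1} --a--> {1, 2, 4}  [new]
{1} --b--> {2}  [new]
{1, 2, 4} --a--> {1, 2, 3, 4}  [new]
{1, 2, 4} --b--> {1, 2, 3, 4}  [seen]
{2} --a--> {3, 4}  [new]
{2} --b--> {1, 4}  [new]
{1, 2, 3, 4} --a--> {1, 2, 3, 4}  [seen]
{1, 2, 3, 4} --b--> {1, 2, 3, 4}  [seen]
{3, 4} --a--> {1, 2, 3, 4}  [seen]
{3, 4} --b--> {2, 3, 4}  [new]
{1, 4} --a--> {1, 2, 4}  [seen]
{1, 4} --b--> {2, 3}  [new]
{2, 3, 4} --a--> {1, 2, 3, 4}  [seen]
{2, 3, 4} --b--> {1, 2, 3, 4}  [seen]
{2, 3} --a--> {2, 3, 4}  [seen]
{2, 3} --b--> {1, 3, 4}  [new]
{1, 3, 4} --a--> {1, 2, 3, 4}  [seen]
{1, 3, 4} --b--> {2, 3, 4}  [seen]
Reachable DFA states: {0}, {1}, {1, 2, 4}, {2}, {1, 2, 3, 4}, {3, 4}, {1, 4}, {2, 3, 4}, {2, 3}, {1, 3, 4}.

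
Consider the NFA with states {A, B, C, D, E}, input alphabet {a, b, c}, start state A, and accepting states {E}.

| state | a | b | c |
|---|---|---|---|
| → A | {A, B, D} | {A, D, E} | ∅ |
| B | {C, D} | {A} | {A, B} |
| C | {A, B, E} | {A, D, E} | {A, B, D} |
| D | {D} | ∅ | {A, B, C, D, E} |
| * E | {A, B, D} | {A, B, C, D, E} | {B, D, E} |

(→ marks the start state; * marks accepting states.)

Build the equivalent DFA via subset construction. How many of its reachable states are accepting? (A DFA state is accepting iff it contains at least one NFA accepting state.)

2

Start state of the DFA: {A}.
{A} --a--> {A, B, D}  [new]
{A} --b--> {A, D, E}  [new]
{A} --c--> ∅  [new]
{A, B, D} --a--> {A, B, C, D}  [new]
{A, B, D} --b--> {A, D, E}  [seen]
{A, B, D} --c--> {A, B, C, D, E}  [new]
{A, D, E} --a--> {A, B, D}  [seen]
{A, D, E} --b--> {A, B, C, D, E}  [seen]
{A, D, E} --c--> {A, B, C, D, E}  [seen]
∅ --a--> ∅  [seen]
∅ --b--> ∅  [seen]
∅ --c--> ∅  [seen]
{A, B, C, D} --a--> {A, B, C, D, E}  [seen]
{A, B, C, D} --b--> {A, D, E}  [seen]
{A, B, C, D} --c--> {A, B, C, D, E}  [seen]
{A, B, C, D, E} --a--> {A, B, C, D, E}  [seen]
{A, B, C, D, E} --b--> {A, B, C, D, E}  [seen]
{A, B, C, D, E} --c--> {A, B, C, D, E}  [seen]
Reachable DFA states: {A}, {A, B, D}, {A, D, E}, ∅, {A, B, C, D}, {A, B, C, D, E}.
Accepting DFA states (contain an NFA accepting state): {A, D, E}, {A, B, C, D, E}.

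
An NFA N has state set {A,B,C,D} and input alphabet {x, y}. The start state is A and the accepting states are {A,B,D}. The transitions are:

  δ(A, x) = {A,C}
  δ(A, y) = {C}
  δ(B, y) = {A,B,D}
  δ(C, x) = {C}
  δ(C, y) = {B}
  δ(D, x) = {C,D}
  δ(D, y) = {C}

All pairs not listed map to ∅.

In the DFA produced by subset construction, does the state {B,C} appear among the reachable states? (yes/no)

yes

Start state of the DFA: {A}.
{A} --x--> {A,C}  [new]
{A} --y--> {C}  [new]
{A,C} --x--> {A,C}  [seen]
{A,C} --y--> {B,C}  [new]
{C} --x--> {C}  [seen]
{C} --y--> {B}  [new]
{B,C} --x--> {C}  [seen]
{B,C} --y--> {A,B,D}  [new]
{B} --x--> ∅  [new]
{B} --y--> {A,B,D}  [seen]
{A,B,D} --x--> {A,C,D}  [new]
{A,B,D} --y--> {A,B,C,D}  [new]
∅ --x--> ∅  [seen]
∅ --y--> ∅  [seen]
{A,C,D} --x--> {A,C,D}  [seen]
{A,C,D} --y--> {B,C}  [seen]
{A,B,C,D} --x--> {A,C,D}  [seen]
{A,B,C,D} --y--> {A,B,C,D}  [seen]
Reachable DFA states: {A}, {A,C}, {C}, {B,C}, {B}, {A,B,D}, ∅, {A,C,D}, {A,B,C,D}.
{B,C} is among them.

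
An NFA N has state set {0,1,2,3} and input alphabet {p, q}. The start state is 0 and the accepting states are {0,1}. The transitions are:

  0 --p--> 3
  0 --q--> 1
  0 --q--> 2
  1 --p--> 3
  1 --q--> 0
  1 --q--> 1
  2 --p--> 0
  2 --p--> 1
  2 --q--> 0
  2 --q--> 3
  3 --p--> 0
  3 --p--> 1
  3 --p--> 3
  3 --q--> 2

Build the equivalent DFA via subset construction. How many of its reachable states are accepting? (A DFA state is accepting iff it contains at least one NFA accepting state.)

Start state of the DFA: {0}.
{0} --p--> {3}  [new]
{0} --q--> {1,2}  [new]
{3} --p--> {0,1,3}  [new]
{3} --q--> {2}  [new]
{1,2} --p--> {0,1,3}  [seen]
{1,2} --q--> {0,1,3}  [seen]
{0,1,3} --p--> {0,1,3}  [seen]
{0,1,3} --q--> {0,1,2}  [new]
{2} --p--> {0,1}  [new]
{2} --q--> {0,3}  [new]
{0,1,2} --p--> {0,1,3}  [seen]
{0,1,2} --q--> {0,1,2,3}  [new]
{0,1} --p--> {3}  [seen]
{0,1} --q--> {0,1,2}  [seen]
{0,3} --p--> {0,1,3}  [seen]
{0,3} --q--> {1,2}  [seen]
{0,1,2,3} --p--> {0,1,3}  [seen]
{0,1,2,3} --q--> {0,1,2,3}  [seen]
Reachable DFA states: {0}, {3}, {1,2}, {0,1,3}, {2}, {0,1,2}, {0,1}, {0,3}, {0,1,2,3}.
Accepting DFA states (contain an NFA accepting state): {0}, {1,2}, {0,1,3}, {0,1,2}, {0,1}, {0,3}, {0,1,2,3}.

7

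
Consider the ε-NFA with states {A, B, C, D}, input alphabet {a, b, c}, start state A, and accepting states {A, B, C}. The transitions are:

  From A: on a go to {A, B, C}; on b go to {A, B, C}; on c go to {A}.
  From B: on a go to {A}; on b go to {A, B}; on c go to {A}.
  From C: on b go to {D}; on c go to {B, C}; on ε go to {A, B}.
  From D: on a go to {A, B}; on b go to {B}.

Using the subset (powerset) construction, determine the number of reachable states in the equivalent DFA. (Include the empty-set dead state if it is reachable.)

Start state of the DFA: {A} (ε-closure of the NFA start).
{A} --a--> {A, B, C}  [new]
{A} --b--> {A, B, C}  [seen]
{A} --c--> {A}  [seen]
{A, B, C} --a--> {A, B, C}  [seen]
{A, B, C} --b--> {A, B, C, D}  [new]
{A, B, C} --c--> {A, B, C}  [seen]
{A, B, C, D} --a--> {A, B, C}  [seen]
{A, B, C, D} --b--> {A, B, C, D}  [seen]
{A, B, C, D} --c--> {A, B, C}  [seen]
Reachable DFA states: {A}, {A, B, C}, {A, B, C, D}.

3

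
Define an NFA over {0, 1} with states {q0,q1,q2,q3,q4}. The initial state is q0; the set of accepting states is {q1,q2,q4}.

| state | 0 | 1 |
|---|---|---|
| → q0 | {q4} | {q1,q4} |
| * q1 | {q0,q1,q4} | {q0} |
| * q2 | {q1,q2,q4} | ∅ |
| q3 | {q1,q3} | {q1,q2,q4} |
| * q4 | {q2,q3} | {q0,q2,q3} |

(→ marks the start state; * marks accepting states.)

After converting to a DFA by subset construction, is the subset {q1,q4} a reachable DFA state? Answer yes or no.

yes

Start state of the DFA: {q0}.
{q0} --0--> {q4}  [new]
{q0} --1--> {q1,q4}  [new]
{q4} --0--> {q2,q3}  [new]
{q4} --1--> {q0,q2,q3}  [new]
{q1,q4} --0--> {q0,q1,q2,q3,q4}  [new]
{q1,q4} --1--> {q0,q2,q3}  [seen]
{q2,q3} --0--> {q1,q2,q3,q4}  [new]
{q2,q3} --1--> {q1,q2,q4}  [new]
{q0,q2,q3} --0--> {q1,q2,q3,q4}  [seen]
{q0,q2,q3} --1--> {q1,q2,q4}  [seen]
{q0,q1,q2,q3,q4} --0--> {q0,q1,q2,q3,q4}  [seen]
{q0,q1,q2,q3,q4} --1--> {q0,q1,q2,q3,q4}  [seen]
{q1,q2,q3,q4} --0--> {q0,q1,q2,q3,q4}  [seen]
{q1,q2,q3,q4} --1--> {q0,q1,q2,q3,q4}  [seen]
{q1,q2,q4} --0--> {q0,q1,q2,q3,q4}  [seen]
{q1,q2,q4} --1--> {q0,q2,q3}  [seen]
Reachable DFA states: {q0}, {q4}, {q1,q4}, {q2,q3}, {q0,q2,q3}, {q0,q1,q2,q3,q4}, {q1,q2,q3,q4}, {q1,q2,q4}.
{q1,q4} is among them.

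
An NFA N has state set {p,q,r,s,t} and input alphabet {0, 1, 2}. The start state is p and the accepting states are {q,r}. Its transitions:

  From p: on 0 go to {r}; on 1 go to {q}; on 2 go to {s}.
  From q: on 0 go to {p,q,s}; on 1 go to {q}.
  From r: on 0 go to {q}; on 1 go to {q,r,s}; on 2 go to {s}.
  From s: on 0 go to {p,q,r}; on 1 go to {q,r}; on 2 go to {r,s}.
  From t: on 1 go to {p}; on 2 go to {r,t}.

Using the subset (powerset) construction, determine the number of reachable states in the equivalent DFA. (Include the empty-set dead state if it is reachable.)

Start state of the DFA: {p}.
{p} --0--> {r}  [new]
{p} --1--> {q}  [new]
{p} --2--> {s}  [new]
{r} --0--> {q}  [seen]
{r} --1--> {q,r,s}  [new]
{r} --2--> {s}  [seen]
{q} --0--> {p,q,s}  [new]
{q} --1--> {q}  [seen]
{q} --2--> ∅  [new]
{s} --0--> {p,q,r}  [new]
{s} --1--> {q,r}  [new]
{s} --2--> {r,s}  [new]
{q,r,s} --0--> {p,q,r,s}  [new]
{q,r,s} --1--> {q,r,s}  [seen]
{q,r,s} --2--> {r,s}  [seen]
{p,q,s} --0--> {p,q,r,s}  [seen]
{p,q,s} --1--> {q,r}  [seen]
{p,q,s} --2--> {r,s}  [seen]
∅ --0--> ∅  [seen]
∅ --1--> ∅  [seen]
∅ --2--> ∅  [seen]
{p,q,r} --0--> {p,q,r,s}  [seen]
{p,q,r} --1--> {q,r,s}  [seen]
{p,q,r} --2--> {s}  [seen]
{q,r} --0--> {p,q,s}  [seen]
{q,r} --1--> {q,r,s}  [seen]
{q,r} --2--> {s}  [seen]
{r,s} --0--> {p,q,r}  [seen]
{r,s} --1--> {q,r,s}  [seen]
{r,s} --2--> {r,s}  [seen]
{p,q,r,s} --0--> {p,q,r,s}  [seen]
{p,q,r,s} --1--> {q,r,s}  [seen]
{p,q,r,s} --2--> {r,s}  [seen]
Reachable DFA states: {p}, {r}, {q}, {s}, {q,r,s}, {p,q,s}, ∅, {p,q,r}, {q,r}, {r,s}, {p,q,r,s}.

11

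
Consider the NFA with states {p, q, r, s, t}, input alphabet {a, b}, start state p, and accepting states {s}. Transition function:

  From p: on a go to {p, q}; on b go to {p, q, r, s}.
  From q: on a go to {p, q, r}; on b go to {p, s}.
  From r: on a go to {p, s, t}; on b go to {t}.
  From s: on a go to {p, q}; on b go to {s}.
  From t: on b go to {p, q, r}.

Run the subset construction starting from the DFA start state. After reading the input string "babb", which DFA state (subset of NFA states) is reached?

Start: {p}.
δ(p,b) = {p, q, r, s}.
Union: {p, q, r, s}.
After b: {p, q, r, s}.
δ(p,a) = {p, q}; δ(q,a) = {p, q, r}; δ(r,a) = {p, s, t}; δ(s,a) = {p, q}.
Union: {p, q, r, s, t}.
After a: {p, q, r, s, t}.
δ(p,b) = {p, q, r, s}; δ(q,b) = {p, s}; δ(r,b) = {t}; δ(s,b) = {s}; δ(t,b) = {p, q, r}.
Union: {p, q, r, s, t}.
After b: {p, q, r, s, t}.
δ(p,b) = {p, q, r, s}; δ(q,b) = {p, s}; δ(r,b) = {t}; δ(s,b) = {s}; δ(t,b) = {p, q, r}.
Union: {p, q, r, s, t}.
After b: {p, q, r, s, t}.

{p, q, r, s, t}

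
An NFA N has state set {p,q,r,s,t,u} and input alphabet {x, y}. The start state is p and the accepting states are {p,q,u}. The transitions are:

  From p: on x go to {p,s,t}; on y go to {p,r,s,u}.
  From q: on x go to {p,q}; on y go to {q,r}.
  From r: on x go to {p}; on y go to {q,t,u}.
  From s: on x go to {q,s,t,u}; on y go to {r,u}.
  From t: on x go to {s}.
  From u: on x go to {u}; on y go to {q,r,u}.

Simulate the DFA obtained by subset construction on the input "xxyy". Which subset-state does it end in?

Start: {p}.
δ(p,x) = {p,s,t}.
Union: {p,s,t}.
After x: {p,s,t}.
δ(p,x) = {p,s,t}; δ(s,x) = {q,s,t,u}; δ(t,x) = {s}.
Union: {p,q,s,t,u}.
After x: {p,q,s,t,u}.
δ(p,y) = {p,r,s,u}; δ(q,y) = {q,r}; δ(s,y) = {r,u}; δ(t,y) = ∅; δ(u,y) = {q,r,u}.
Union: {p,q,r,s,u}.
After y: {p,q,r,s,u}.
δ(p,y) = {p,r,s,u}; δ(q,y) = {q,r}; δ(r,y) = {q,t,u}; δ(s,y) = {r,u}; δ(u,y) = {q,r,u}.
Union: {p,q,r,s,t,u}.
After y: {p,q,r,s,t,u}.

{p,q,r,s,t,u}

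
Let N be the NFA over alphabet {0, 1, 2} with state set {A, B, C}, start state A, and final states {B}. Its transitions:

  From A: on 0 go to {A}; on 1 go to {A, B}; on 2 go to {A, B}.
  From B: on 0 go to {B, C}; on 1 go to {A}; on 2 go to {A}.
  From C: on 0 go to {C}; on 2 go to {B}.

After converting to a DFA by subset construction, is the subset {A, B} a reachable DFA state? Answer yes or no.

yes

Start state of the DFA: {A}.
{A} --0--> {A}  [seen]
{A} --1--> {A, B}  [new]
{A} --2--> {A, B}  [seen]
{A, B} --0--> {A, B, C}  [new]
{A, B} --1--> {A, B}  [seen]
{A, B} --2--> {A, B}  [seen]
{A, B, C} --0--> {A, B, C}  [seen]
{A, B, C} --1--> {A, B}  [seen]
{A, B, C} --2--> {A, B}  [seen]
Reachable DFA states: {A}, {A, B}, {A, B, C}.
{A, B} is among them.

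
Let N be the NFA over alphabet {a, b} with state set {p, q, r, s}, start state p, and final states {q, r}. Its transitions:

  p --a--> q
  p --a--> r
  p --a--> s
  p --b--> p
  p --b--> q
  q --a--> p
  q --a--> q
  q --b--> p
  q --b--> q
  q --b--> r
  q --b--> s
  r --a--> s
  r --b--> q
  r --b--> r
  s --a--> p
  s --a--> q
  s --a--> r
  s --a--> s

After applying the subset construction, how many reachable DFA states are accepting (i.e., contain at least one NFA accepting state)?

3

Start state of the DFA: {p}.
{p} --a--> {q, r, s}  [new]
{p} --b--> {p, q}  [new]
{q, r, s} --a--> {p, q, r, s}  [new]
{q, r, s} --b--> {p, q, r, s}  [seen]
{p, q} --a--> {p, q, r, s}  [seen]
{p, q} --b--> {p, q, r, s}  [seen]
{p, q, r, s} --a--> {p, q, r, s}  [seen]
{p, q, r, s} --b--> {p, q, r, s}  [seen]
Reachable DFA states: {p}, {q, r, s}, {p, q}, {p, q, r, s}.
Accepting DFA states (contain an NFA accepting state): {q, r, s}, {p, q}, {p, q, r, s}.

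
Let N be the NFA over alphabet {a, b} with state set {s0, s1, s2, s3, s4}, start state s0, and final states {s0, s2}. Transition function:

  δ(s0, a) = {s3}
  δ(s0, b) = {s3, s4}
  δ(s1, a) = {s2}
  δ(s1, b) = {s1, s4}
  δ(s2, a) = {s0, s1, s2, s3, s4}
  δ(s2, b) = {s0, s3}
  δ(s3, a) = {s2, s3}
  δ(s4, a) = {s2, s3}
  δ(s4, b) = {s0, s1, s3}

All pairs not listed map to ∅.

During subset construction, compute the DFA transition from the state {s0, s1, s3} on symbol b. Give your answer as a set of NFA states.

{s1, s3, s4}

δ(s0,b) = {s3, s4}; δ(s1,b) = {s1, s4}; δ(s3,b) = ∅.
Union: {s1, s3, s4}.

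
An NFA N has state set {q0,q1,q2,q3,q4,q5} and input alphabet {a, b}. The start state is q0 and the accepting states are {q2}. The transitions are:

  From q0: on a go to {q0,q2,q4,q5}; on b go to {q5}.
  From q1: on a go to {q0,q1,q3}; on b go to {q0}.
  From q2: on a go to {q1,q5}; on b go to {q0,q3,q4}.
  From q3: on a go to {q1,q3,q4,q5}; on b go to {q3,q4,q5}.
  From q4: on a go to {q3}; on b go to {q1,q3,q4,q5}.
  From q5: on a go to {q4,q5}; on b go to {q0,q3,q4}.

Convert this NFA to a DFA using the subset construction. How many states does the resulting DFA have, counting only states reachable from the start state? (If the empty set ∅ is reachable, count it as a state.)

Start state of the DFA: {q0}.
{q0} --a--> {q0,q2,q4,q5}  [new]
{q0} --b--> {q5}  [new]
{q0,q2,q4,q5} --a--> {q0,q1,q2,q3,q4,q5}  [new]
{q0,q2,q4,q5} --b--> {q0,q1,q3,q4,q5}  [new]
{q5} --a--> {q4,q5}  [new]
{q5} --b--> {q0,q3,q4}  [new]
{q0,q1,q2,q3,q4,q5} --a--> {q0,q1,q2,q3,q4,q5}  [seen]
{q0,q1,q2,q3,q4,q5} --b--> {q0,q1,q3,q4,q5}  [seen]
{q0,q1,q3,q4,q5} --a--> {q0,q1,q2,q3,q4,q5}  [seen]
{q0,q1,q3,q4,q5} --b--> {q0,q1,q3,q4,q5}  [seen]
{q4,q5} --a--> {q3,q4,q5}  [new]
{q4,q5} --b--> {q0,q1,q3,q4,q5}  [seen]
{q0,q3,q4} --a--> {q0,q1,q2,q3,q4,q5}  [seen]
{q0,q3,q4} --b--> {q1,q3,q4,q5}  [new]
{q3,q4,q5} --a--> {q1,q3,q4,q5}  [seen]
{q3,q4,q5} --b--> {q0,q1,q3,q4,q5}  [seen]
{q1,q3,q4,q5} --a--> {q0,q1,q3,q4,q5}  [seen]
{q1,q3,q4,q5} --b--> {q0,q1,q3,q4,q5}  [seen]
Reachable DFA states: {q0}, {q0,q2,q4,q5}, {q5}, {q0,q1,q2,q3,q4,q5}, {q0,q1,q3,q4,q5}, {q4,q5}, {q0,q3,q4}, {q3,q4,q5}, {q1,q3,q4,q5}.

9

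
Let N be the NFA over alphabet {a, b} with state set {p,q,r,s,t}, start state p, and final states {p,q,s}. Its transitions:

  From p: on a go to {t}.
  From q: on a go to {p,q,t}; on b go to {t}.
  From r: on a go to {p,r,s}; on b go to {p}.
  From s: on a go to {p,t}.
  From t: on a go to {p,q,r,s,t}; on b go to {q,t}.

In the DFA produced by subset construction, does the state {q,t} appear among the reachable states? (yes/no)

yes

Start state of the DFA: {p}.
{p} --a--> {t}  [new]
{p} --b--> ∅  [new]
{t} --a--> {p,q,r,s,t}  [new]
{t} --b--> {q,t}  [new]
∅ --a--> ∅  [seen]
∅ --b--> ∅  [seen]
{p,q,r,s,t} --a--> {p,q,r,s,t}  [seen]
{p,q,r,s,t} --b--> {p,q,t}  [new]
{q,t} --a--> {p,q,r,s,t}  [seen]
{q,t} --b--> {q,t}  [seen]
{p,q,t} --a--> {p,q,r,s,t}  [seen]
{p,q,t} --b--> {q,t}  [seen]
Reachable DFA states: {p}, {t}, ∅, {p,q,r,s,t}, {q,t}, {p,q,t}.
{q,t} is among them.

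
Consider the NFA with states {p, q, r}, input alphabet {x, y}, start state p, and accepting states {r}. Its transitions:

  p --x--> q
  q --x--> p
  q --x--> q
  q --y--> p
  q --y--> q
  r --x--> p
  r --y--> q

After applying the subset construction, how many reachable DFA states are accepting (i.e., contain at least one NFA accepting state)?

0

Start state of the DFA: {p}.
{p} --x--> {q}  [new]
{p} --y--> ∅  [new]
{q} --x--> {p, q}  [new]
{q} --y--> {p, q}  [seen]
∅ --x--> ∅  [seen]
∅ --y--> ∅  [seen]
{p, q} --x--> {p, q}  [seen]
{p, q} --y--> {p, q}  [seen]
Reachable DFA states: {p}, {q}, ∅, {p, q}.
Accepting DFA states (contain an NFA accepting state): none.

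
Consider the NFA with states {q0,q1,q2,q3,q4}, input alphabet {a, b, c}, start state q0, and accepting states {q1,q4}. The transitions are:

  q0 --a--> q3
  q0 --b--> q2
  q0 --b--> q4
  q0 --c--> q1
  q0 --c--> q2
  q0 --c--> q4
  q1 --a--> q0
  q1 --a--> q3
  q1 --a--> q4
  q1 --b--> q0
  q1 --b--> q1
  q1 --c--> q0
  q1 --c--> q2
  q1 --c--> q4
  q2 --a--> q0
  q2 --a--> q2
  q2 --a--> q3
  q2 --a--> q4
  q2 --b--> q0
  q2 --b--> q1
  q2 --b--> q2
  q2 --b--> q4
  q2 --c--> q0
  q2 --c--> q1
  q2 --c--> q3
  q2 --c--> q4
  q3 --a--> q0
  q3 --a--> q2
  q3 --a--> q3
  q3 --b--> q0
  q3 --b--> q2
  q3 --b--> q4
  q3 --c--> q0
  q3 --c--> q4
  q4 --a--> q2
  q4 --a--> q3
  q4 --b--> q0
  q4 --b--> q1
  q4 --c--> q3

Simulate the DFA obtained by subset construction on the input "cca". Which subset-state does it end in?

Start: {q0}.
δ(q0,c) = {q1,q2,q4}.
Union: {q1,q2,q4}.
After c: {q1,q2,q4}.
δ(q1,c) = {q0,q2,q4}; δ(q2,c) = {q0,q1,q3,q4}; δ(q4,c) = {q3}.
Union: {q0,q1,q2,q3,q4}.
After c: {q0,q1,q2,q3,q4}.
δ(q0,a) = {q3}; δ(q1,a) = {q0,q3,q4}; δ(q2,a) = {q0,q2,q3,q4}; δ(q3,a) = {q0,q2,q3}; δ(q4,a) = {q2,q3}.
Union: {q0,q2,q3,q4}.
After a: {q0,q2,q3,q4}.

{q0,q2,q3,q4}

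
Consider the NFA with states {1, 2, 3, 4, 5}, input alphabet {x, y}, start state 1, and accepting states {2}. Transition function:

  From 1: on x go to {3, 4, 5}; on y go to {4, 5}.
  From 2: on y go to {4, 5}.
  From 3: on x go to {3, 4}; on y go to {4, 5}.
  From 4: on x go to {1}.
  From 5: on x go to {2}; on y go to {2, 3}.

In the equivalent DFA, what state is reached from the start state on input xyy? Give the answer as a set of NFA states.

{2, 3, 4, 5}

Start: {1}.
δ(1,x) = {3, 4, 5}.
Union: {3, 4, 5}.
After x: {3, 4, 5}.
δ(3,y) = {4, 5}; δ(4,y) = ∅; δ(5,y) = {2, 3}.
Union: {2, 3, 4, 5}.
After y: {2, 3, 4, 5}.
δ(2,y) = {4, 5}; δ(3,y) = {4, 5}; δ(4,y) = ∅; δ(5,y) = {2, 3}.
Union: {2, 3, 4, 5}.
After y: {2, 3, 4, 5}.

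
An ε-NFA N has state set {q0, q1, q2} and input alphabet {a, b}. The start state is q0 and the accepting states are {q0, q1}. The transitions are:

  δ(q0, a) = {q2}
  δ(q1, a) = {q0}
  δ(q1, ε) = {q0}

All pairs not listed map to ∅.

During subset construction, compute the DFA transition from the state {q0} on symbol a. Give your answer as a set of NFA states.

δ(q0,a) = {q2}.
Union: {q2}.

{q2}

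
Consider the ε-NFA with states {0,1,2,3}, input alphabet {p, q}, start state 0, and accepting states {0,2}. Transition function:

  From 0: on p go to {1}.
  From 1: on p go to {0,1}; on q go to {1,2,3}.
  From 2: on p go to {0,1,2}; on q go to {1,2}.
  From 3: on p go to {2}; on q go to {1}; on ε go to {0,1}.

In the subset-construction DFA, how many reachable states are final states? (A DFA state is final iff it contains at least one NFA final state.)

4

Start state of the DFA: {0} (ε-closure of the NFA start).
{0} --p--> {1}  [new]
{0} --q--> ∅  [new]
{1} --p--> {0,1}  [new]
{1} --q--> {0,1,2,3}  [new]
∅ --p--> ∅  [seen]
∅ --q--> ∅  [seen]
{0,1} --p--> {0,1}  [seen]
{0,1} --q--> {0,1,2,3}  [seen]
{0,1,2,3} --p--> {0,1,2}  [new]
{0,1,2,3} --q--> {0,1,2,3}  [seen]
{0,1,2} --p--> {0,1,2}  [seen]
{0,1,2} --q--> {0,1,2,3}  [seen]
Reachable DFA states: {0}, {1}, ∅, {0,1}, {0,1,2,3}, {0,1,2}.
Accepting DFA states (contain an NFA accepting state): {0}, {0,1}, {0,1,2,3}, {0,1,2}.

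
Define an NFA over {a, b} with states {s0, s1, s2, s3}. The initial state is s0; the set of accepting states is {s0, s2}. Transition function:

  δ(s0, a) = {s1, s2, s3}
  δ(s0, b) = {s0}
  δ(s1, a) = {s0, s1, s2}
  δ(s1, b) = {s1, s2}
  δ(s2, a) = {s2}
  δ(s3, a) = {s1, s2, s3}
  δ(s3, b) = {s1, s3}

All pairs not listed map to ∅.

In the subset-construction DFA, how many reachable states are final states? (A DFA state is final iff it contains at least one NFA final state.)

Start state of the DFA: {s0}.
{s0} --a--> {s1, s2, s3}  [new]
{s0} --b--> {s0}  [seen]
{s1, s2, s3} --a--> {s0, s1, s2, s3}  [new]
{s1, s2, s3} --b--> {s1, s2, s3}  [seen]
{s0, s1, s2, s3} --a--> {s0, s1, s2, s3}  [seen]
{s0, s1, s2, s3} --b--> {s0, s1, s2, s3}  [seen]
Reachable DFA states: {s0}, {s1, s2, s3}, {s0, s1, s2, s3}.
Accepting DFA states (contain an NFA accepting state): {s0}, {s1, s2, s3}, {s0, s1, s2, s3}.

3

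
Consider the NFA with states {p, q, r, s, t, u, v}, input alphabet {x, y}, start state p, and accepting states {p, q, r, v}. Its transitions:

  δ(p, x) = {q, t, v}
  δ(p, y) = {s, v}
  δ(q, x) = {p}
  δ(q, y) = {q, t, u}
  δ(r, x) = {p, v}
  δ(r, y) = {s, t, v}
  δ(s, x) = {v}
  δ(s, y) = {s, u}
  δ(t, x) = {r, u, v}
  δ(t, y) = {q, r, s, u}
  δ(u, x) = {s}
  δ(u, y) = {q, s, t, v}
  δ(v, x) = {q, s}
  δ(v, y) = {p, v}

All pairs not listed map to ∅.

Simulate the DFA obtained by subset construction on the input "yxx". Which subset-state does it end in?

{p, q, s, v}

Start: {p}.
δ(p,y) = {s, v}.
Union: {s, v}.
After y: {s, v}.
δ(s,x) = {v}; δ(v,x) = {q, s}.
Union: {q, s, v}.
After x: {q, s, v}.
δ(q,x) = {p}; δ(s,x) = {v}; δ(v,x) = {q, s}.
Union: {p, q, s, v}.
After x: {p, q, s, v}.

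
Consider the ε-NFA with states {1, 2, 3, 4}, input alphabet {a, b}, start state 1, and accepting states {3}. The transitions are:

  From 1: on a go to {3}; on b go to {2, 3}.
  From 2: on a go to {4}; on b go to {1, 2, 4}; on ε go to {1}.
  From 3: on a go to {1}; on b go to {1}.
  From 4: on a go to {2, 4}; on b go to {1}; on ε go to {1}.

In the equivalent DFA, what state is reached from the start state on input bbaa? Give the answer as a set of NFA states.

{1, 2, 3, 4}

Start: {1}.
δ(1,b) = {2, 3}.
Union: {2, 3}.
ε-closure gives {1, 2, 3}.
After b: {1, 2, 3}.
δ(1,b) = {2, 3}; δ(2,b) = {1, 2, 4}; δ(3,b) = {1}.
Union: {1, 2, 3, 4}.
After b: {1, 2, 3, 4}.
δ(1,a) = {3}; δ(2,a) = {4}; δ(3,a) = {1}; δ(4,a) = {2, 4}.
Union: {1, 2, 3, 4}.
After a: {1, 2, 3, 4}.
δ(1,a) = {3}; δ(2,a) = {4}; δ(3,a) = {1}; δ(4,a) = {2, 4}.
Union: {1, 2, 3, 4}.
After a: {1, 2, 3, 4}.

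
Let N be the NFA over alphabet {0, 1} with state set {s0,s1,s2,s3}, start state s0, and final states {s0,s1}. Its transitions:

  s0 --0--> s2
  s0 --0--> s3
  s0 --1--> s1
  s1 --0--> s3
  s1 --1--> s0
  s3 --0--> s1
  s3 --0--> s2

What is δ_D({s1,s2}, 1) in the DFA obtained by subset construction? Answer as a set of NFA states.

{s0}

δ(s1,1) = {s0}; δ(s2,1) = ∅.
Union: {s0}.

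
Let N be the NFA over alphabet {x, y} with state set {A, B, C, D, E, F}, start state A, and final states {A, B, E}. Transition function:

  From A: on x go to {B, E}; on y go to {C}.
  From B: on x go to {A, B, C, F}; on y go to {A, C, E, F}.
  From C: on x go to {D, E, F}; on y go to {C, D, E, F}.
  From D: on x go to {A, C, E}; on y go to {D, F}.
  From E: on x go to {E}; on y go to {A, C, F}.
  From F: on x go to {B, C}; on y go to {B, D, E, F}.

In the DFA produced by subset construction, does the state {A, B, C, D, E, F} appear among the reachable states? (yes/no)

yes

Start state of the DFA: {A}.
{A} --x--> {B, E}  [new]
{A} --y--> {C}  [new]
{B, E} --x--> {A, B, C, E, F}  [new]
{B, E} --y--> {A, C, E, F}  [new]
{C} --x--> {D, E, F}  [new]
{C} --y--> {C, D, E, F}  [new]
{A, B, C, E, F} --x--> {A, B, C, D, E, F}  [new]
{A, B, C, E, F} --y--> {A, B, C, D, E, F}  [seen]
{A, C, E, F} --x--> {B, C, D, E, F}  [new]
{A, C, E, F} --y--> {A, B, C, D, E, F}  [seen]
{D, E, F} --x--> {A, B, C, E}  [new]
{D, E, F} --y--> {A, B, C, D, E, F}  [seen]
{C, D, E, F} --x--> {A, B, C, D, E, F}  [seen]
{C, D, E, F} --y--> {A, B, C, D, E, F}  [seen]
{A, B, C, D, E, F} --x--> {A, B, C, D, E, F}  [seen]
{A, B, C, D, E, F} --y--> {A, B, C, D, E, F}  [seen]
{B, C, D, E, F} --x--> {A, B, C, D, E, F}  [seen]
{B, C, D, E, F} --y--> {A, B, C, D, E, F}  [seen]
{A, B, C, E} --x--> {A, B, C, D, E, F}  [seen]
{A, B, C, E} --y--> {A, C, D, E, F}  [new]
{A, C, D, E, F} --x--> {A, B, C, D, E, F}  [seen]
{A, C, D, E, F} --y--> {A, B, C, D, E, F}  [seen]
Reachable DFA states: {A}, {B, E}, {C}, {A, B, C, E, F}, {A, C, E, F}, {D, E, F}, {C, D, E, F}, {A, B, C, D, E, F}, {B, C, D, E, F}, {A, B, C, E}, {A, C, D, E, F}.
{A, B, C, D, E, F} is among them.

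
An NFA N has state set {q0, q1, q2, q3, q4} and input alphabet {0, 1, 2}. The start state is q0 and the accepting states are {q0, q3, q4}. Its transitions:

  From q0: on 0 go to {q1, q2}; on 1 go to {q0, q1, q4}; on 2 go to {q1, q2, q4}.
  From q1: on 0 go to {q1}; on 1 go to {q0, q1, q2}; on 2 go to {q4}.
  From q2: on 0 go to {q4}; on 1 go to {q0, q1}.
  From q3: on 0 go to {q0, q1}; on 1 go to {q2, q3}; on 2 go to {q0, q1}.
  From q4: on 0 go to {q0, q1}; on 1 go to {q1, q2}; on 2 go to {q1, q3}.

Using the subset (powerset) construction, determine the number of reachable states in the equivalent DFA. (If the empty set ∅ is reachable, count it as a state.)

Start state of the DFA: {q0}.
{q0} --0--> {q1, q2}  [new]
{q0} --1--> {q0, q1, q4}  [new]
{q0} --2--> {q1, q2, q4}  [new]
{q1, q2} --0--> {q1, q4}  [new]
{q1, q2} --1--> {q0, q1, q2}  [new]
{q1, q2} --2--> {q4}  [new]
{q0, q1, q4} --0--> {q0, q1, q2}  [seen]
{q0, q1, q4} --1--> {q0, q1, q2, q4}  [new]
{q0, q1, q4} --2--> {q1, q2, q3, q4}  [new]
{q1, q2, q4} --0--> {q0, q1, q4}  [seen]
{q1, q2, q4} --1--> {q0, q1, q2}  [seen]
{q1, q2, q4} --2--> {q1, q3, q4}  [new]
{q1, q4} --0--> {q0, q1}  [new]
{q1, q4} --1--> {q0, q1, q2}  [seen]
{q1, q4} --2--> {q1, q3, q4}  [seen]
{q0, q1, q2} --0--> {q1, q2, q4}  [seen]
{q0, q1, q2} --1--> {q0, q1, q2, q4}  [seen]
{q0, q1, q2} --2--> {q1, q2, q4}  [seen]
{q4} --0--> {q0, q1}  [seen]
{q4} --1--> {q1, q2}  [seen]
{q4} --2--> {q1, q3}  [new]
{q0, q1, q2, q4} --0--> {q0, q1, q2, q4}  [seen]
{q0, q1, q2, q4} --1--> {q0, q1, q2, q4}  [seen]
{q0, q1, q2, q4} --2--> {q1, q2, q3, q4}  [seen]
{q1, q2, q3, q4} --0--> {q0, q1, q4}  [seen]
{q1, q2, q3, q4} --1--> {q0, q1, q2, q3}  [new]
{q1, q2, q3, q4} --2--> {q0, q1, q3, q4}  [new]
{q1, q3, q4} --0--> {q0, q1}  [seen]
{q1, q3, q4} --1--> {q0, q1, q2, q3}  [seen]
{q1, q3, q4} --2--> {q0, q1, q3, q4}  [seen]
{q0, q1} --0--> {q1, q2}  [seen]
{q0, q1} --1--> {q0, q1, q2, q4}  [seen]
{q0, q1} --2--> {q1, q2, q4}  [seen]
{q1, q3} --0--> {q0, q1}  [seen]
{q1, q3} --1--> {q0, q1, q2, q3}  [seen]
{q1, q3} --2--> {q0, q1, q4}  [seen]
{q0, q1, q2, q3} --0--> {q0, q1, q2, q4}  [seen]
{q0, q1, q2, q3} --1--> {q0, q1, q2, q3, q4}  [new]
{q0, q1, q2, q3} --2--> {q0, q1, q2, q4}  [seen]
{q0, q1, q3, q4} --0--> {q0, q1, q2}  [seen]
{q0, q1, q3, q4} --1--> {q0, q1, q2, q3, q4}  [seen]
{q0, q1, q3, q4} --2--> {q0, q1, q2, q3, q4}  [seen]
{q0, q1, q2, q3, q4} --0--> {q0, q1, q2, q4}  [seen]
{q0, q1, q2, q3, q4} --1--> {q0, q1, q2, q3, q4}  [seen]
{q0, q1, q2, q3, q4} --2--> {q0, q1, q2, q3, q4}  [seen]
Reachable DFA states: {q0}, {q1, q2}, {q0, q1, q4}, {q1, q2, q4}, {q1, q4}, {q0, q1, q2}, {q4}, {q0, q1, q2, q4}, {q1, q2, q3, q4}, {q1, q3, q4}, {q0, q1}, {q1, q3}, {q0, q1, q2, q3}, {q0, q1, q3, q4}, {q0, q1, q2, q3, q4}.

15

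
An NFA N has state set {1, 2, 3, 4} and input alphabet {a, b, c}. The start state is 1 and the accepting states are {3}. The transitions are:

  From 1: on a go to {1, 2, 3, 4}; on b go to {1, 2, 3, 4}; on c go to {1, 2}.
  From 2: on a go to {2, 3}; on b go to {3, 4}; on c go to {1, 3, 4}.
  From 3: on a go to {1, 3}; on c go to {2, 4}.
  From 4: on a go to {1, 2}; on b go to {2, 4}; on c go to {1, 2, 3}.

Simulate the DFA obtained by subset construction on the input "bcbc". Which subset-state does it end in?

Start: {1}.
δ(1,b) = {1, 2, 3, 4}.
Union: {1, 2, 3, 4}.
After b: {1, 2, 3, 4}.
δ(1,c) = {1, 2}; δ(2,c) = {1, 3, 4}; δ(3,c) = {2, 4}; δ(4,c) = {1, 2, 3}.
Union: {1, 2, 3, 4}.
After c: {1, 2, 3, 4}.
δ(1,b) = {1, 2, 3, 4}; δ(2,b) = {3, 4}; δ(3,b) = ∅; δ(4,b) = {2, 4}.
Union: {1, 2, 3, 4}.
After b: {1, 2, 3, 4}.
δ(1,c) = {1, 2}; δ(2,c) = {1, 3, 4}; δ(3,c) = {2, 4}; δ(4,c) = {1, 2, 3}.
Union: {1, 2, 3, 4}.
After c: {1, 2, 3, 4}.

{1, 2, 3, 4}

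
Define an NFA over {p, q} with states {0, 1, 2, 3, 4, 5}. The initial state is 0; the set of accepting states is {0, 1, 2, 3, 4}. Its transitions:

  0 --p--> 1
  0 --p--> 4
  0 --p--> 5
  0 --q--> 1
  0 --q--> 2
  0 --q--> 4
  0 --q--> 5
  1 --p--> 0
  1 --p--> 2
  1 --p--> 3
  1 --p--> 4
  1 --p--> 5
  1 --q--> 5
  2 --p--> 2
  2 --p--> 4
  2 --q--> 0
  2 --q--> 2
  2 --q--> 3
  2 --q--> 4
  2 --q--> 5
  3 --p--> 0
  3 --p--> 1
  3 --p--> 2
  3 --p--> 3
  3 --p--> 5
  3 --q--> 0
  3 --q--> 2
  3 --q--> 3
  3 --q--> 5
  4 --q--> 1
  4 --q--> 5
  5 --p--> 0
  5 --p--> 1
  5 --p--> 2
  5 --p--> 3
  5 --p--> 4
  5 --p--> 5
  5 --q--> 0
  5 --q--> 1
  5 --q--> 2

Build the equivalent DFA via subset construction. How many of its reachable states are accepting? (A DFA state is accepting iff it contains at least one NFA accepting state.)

Start state of the DFA: {0}.
{0} --p--> {1, 4, 5}  [new]
{0} --q--> {1, 2, 4, 5}  [new]
{1, 4, 5} --p--> {0, 1, 2, 3, 4, 5}  [new]
{1, 4, 5} --q--> {0, 1, 2, 5}  [new]
{1, 2, 4, 5} --p--> {0, 1, 2, 3, 4, 5}  [seen]
{1, 2, 4, 5} --q--> {0, 1, 2, 3, 4, 5}  [seen]
{0, 1, 2, 3, 4, 5} --p--> {0, 1, 2, 3, 4, 5}  [seen]
{0, 1, 2, 3, 4, 5} --q--> {0, 1, 2, 3, 4, 5}  [seen]
{0, 1, 2, 5} --p--> {0, 1, 2, 3, 4, 5}  [seen]
{0, 1, 2, 5} --q--> {0, 1, 2, 3, 4, 5}  [seen]
Reachable DFA states: {0}, {1, 4, 5}, {1, 2, 4, 5}, {0, 1, 2, 3, 4, 5}, {0, 1, 2, 5}.
Accepting DFA states (contain an NFA accepting state): {0}, {1, 4, 5}, {1, 2, 4, 5}, {0, 1, 2, 3, 4, 5}, {0, 1, 2, 5}.

5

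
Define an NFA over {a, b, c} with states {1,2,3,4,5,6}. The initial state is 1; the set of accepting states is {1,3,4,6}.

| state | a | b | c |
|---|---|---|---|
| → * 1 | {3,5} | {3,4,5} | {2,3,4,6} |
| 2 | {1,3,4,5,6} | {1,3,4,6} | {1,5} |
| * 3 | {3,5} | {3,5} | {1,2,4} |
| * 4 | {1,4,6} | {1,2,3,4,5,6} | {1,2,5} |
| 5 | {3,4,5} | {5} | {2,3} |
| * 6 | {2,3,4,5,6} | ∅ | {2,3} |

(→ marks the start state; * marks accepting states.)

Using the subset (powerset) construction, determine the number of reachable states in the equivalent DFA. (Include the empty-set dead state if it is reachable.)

8

Start state of the DFA: {1}.
{1} --a--> {3,5}  [new]
{1} --b--> {3,4,5}  [new]
{1} --c--> {2,3,4,6}  [new]
{3,5} --a--> {3,4,5}  [seen]
{3,5} --b--> {3,5}  [seen]
{3,5} --c--> {1,2,3,4}  [new]
{3,4,5} --a--> {1,3,4,5,6}  [new]
{3,4,5} --b--> {1,2,3,4,5,6}  [new]
{3,4,5} --c--> {1,2,3,4,5}  [new]
{2,3,4,6} --a--> {1,2,3,4,5,6}  [seen]
{2,3,4,6} --b--> {1,2,3,4,5,6}  [seen]
{2,3,4,6} --c--> {1,2,3,4,5}  [seen]
{1,2,3,4} --a--> {1,3,4,5,6}  [seen]
{1,2,3,4} --b--> {1,2,3,4,5,6}  [seen]
{1,2,3,4} --c--> {1,2,3,4,5,6}  [seen]
{1,3,4,5,6} --a--> {1,2,3,4,5,6}  [seen]
{1,3,4,5,6} --b--> {1,2,3,4,5,6}  [seen]
{1,3,4,5,6} --c--> {1,2,3,4,5,6}  [seen]
{1,2,3,4,5,6} --a--> {1,2,3,4,5,6}  [seen]
{1,2,3,4,5,6} --b--> {1,2,3,4,5,6}  [seen]
{1,2,3,4,5,6} --c--> {1,2,3,4,5,6}  [seen]
{1,2,3,4,5} --a--> {1,3,4,5,6}  [seen]
{1,2,3,4,5} --b--> {1,2,3,4,5,6}  [seen]
{1,2,3,4,5} --c--> {1,2,3,4,5,6}  [seen]
Reachable DFA states: {1}, {3,5}, {3,4,5}, {2,3,4,6}, {1,2,3,4}, {1,3,4,5,6}, {1,2,3,4,5,6}, {1,2,3,4,5}.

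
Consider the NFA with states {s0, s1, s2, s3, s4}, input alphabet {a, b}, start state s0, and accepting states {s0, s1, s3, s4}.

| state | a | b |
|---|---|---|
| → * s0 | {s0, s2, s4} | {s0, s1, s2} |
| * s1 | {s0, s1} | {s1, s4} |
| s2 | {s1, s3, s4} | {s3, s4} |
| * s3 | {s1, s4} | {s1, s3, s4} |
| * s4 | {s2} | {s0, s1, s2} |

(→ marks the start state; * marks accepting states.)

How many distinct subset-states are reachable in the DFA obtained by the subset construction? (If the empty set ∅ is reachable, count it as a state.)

Start state of the DFA: {s0}.
{s0} --a--> {s0, s2, s4}  [new]
{s0} --b--> {s0, s1, s2}  [new]
{s0, s2, s4} --a--> {s0, s1, s2, s3, s4}  [new]
{s0, s2, s4} --b--> {s0, s1, s2, s3, s4}  [seen]
{s0, s1, s2} --a--> {s0, s1, s2, s3, s4}  [seen]
{s0, s1, s2} --b--> {s0, s1, s2, s3, s4}  [seen]
{s0, s1, s2, s3, s4} --a--> {s0, s1, s2, s3, s4}  [seen]
{s0, s1, s2, s3, s4} --b--> {s0, s1, s2, s3, s4}  [seen]
Reachable DFA states: {s0}, {s0, s2, s4}, {s0, s1, s2}, {s0, s1, s2, s3, s4}.

4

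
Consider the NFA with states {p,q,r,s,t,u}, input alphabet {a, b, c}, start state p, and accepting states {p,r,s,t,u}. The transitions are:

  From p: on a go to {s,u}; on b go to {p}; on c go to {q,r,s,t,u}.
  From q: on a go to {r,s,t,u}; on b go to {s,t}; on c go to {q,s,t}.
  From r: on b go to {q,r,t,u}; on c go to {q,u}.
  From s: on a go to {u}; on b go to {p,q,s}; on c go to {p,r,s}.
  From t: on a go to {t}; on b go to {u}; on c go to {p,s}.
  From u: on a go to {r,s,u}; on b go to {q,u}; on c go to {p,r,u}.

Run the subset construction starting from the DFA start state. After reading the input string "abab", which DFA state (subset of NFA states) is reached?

{p,q,r,s,t,u}

Start: {p}.
δ(p,a) = {s,u}.
Union: {s,u}.
After a: {s,u}.
δ(s,b) = {p,q,s}; δ(u,b) = {q,u}.
Union: {p,q,s,u}.
After b: {p,q,s,u}.
δ(p,a) = {s,u}; δ(q,a) = {r,s,t,u}; δ(s,a) = {u}; δ(u,a) = {r,s,u}.
Union: {r,s,t,u}.
After a: {r,s,t,u}.
δ(r,b) = {q,r,t,u}; δ(s,b) = {p,q,s}; δ(t,b) = {u}; δ(u,b) = {q,u}.
Union: {p,q,r,s,t,u}.
After b: {p,q,r,s,t,u}.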